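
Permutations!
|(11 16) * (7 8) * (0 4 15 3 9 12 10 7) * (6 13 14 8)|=12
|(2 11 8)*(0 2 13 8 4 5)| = 10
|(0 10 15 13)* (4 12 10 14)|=|(0 14 4 12 10 15 13)|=7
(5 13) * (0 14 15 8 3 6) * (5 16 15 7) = (0 14 7 5 13 16 15 8 3 6) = [14, 1, 2, 6, 4, 13, 0, 5, 3, 9, 10, 11, 12, 16, 7, 8, 15]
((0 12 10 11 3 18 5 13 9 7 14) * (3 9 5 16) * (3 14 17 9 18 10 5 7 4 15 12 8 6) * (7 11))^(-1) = (0 14 16 18 11 13 5 12 15 4 9 17 7 10 3 6 8)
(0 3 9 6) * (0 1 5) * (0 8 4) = [3, 5, 2, 9, 0, 8, 1, 7, 4, 6] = (0 3 9 6 1 5 8 4)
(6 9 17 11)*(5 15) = (5 15)(6 9 17 11) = [0, 1, 2, 3, 4, 15, 9, 7, 8, 17, 10, 6, 12, 13, 14, 5, 16, 11]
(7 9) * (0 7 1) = (0 7 9 1) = [7, 0, 2, 3, 4, 5, 6, 9, 8, 1]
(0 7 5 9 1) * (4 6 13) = [7, 0, 2, 3, 6, 9, 13, 5, 8, 1, 10, 11, 12, 4] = (0 7 5 9 1)(4 6 13)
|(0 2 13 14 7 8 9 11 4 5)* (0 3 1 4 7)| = |(0 2 13 14)(1 4 5 3)(7 8 9 11)| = 4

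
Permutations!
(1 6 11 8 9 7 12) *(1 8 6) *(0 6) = (0 6 11)(7 12 8 9) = [6, 1, 2, 3, 4, 5, 11, 12, 9, 7, 10, 0, 8]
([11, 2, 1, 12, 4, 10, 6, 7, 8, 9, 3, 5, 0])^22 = (0 3 5)(10 11 12)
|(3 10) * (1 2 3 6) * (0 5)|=|(0 5)(1 2 3 10 6)|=10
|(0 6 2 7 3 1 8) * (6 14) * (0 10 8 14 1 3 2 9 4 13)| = 14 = |(0 1 14 6 9 4 13)(2 7)(8 10)|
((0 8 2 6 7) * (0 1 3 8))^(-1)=(1 7 6 2 8 3)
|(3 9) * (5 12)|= |(3 9)(5 12)|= 2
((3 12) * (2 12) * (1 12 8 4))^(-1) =(1 4 8 2 3 12)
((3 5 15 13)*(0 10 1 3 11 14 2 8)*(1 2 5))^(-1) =((0 10 2 8)(1 3)(5 15 13 11 14))^(-1) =(0 8 2 10)(1 3)(5 14 11 13 15)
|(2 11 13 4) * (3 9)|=|(2 11 13 4)(3 9)|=4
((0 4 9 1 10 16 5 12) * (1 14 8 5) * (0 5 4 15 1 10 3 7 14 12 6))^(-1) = ((0 15 1 3 7 14 8 4 9 12 5 6)(10 16))^(-1) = (0 6 5 12 9 4 8 14 7 3 1 15)(10 16)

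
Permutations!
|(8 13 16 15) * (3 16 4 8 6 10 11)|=6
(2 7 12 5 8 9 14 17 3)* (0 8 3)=(0 8 9 14 17)(2 7 12 5 3)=[8, 1, 7, 2, 4, 3, 6, 12, 9, 14, 10, 11, 5, 13, 17, 15, 16, 0]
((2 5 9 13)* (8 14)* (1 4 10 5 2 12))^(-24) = ((1 4 10 5 9 13 12)(8 14))^(-24) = (14)(1 9 4 13 10 12 5)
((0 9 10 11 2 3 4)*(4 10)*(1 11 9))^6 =(0 9 3 11)(1 4 10 2)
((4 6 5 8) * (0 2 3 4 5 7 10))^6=((0 2 3 4 6 7 10)(5 8))^6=(0 10 7 6 4 3 2)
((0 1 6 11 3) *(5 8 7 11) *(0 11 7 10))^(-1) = (0 10 8 5 6 1)(3 11)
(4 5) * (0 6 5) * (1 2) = [6, 2, 1, 3, 0, 4, 5] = (0 6 5 4)(1 2)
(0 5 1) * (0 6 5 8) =(0 8)(1 6 5) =[8, 6, 2, 3, 4, 1, 5, 7, 0]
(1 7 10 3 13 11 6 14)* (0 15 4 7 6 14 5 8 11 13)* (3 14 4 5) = [15, 6, 2, 0, 7, 8, 3, 10, 11, 9, 14, 4, 12, 13, 1, 5] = (0 15 5 8 11 4 7 10 14 1 6 3)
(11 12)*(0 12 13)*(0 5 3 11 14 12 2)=(0 2)(3 11 13 5)(12 14)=[2, 1, 0, 11, 4, 3, 6, 7, 8, 9, 10, 13, 14, 5, 12]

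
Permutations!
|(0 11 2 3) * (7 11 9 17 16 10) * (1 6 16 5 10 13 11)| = |(0 9 17 5 10 7 1 6 16 13 11 2 3)| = 13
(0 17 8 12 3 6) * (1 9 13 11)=[17, 9, 2, 6, 4, 5, 0, 7, 12, 13, 10, 1, 3, 11, 14, 15, 16, 8]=(0 17 8 12 3 6)(1 9 13 11)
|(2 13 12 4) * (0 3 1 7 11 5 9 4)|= |(0 3 1 7 11 5 9 4 2 13 12)|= 11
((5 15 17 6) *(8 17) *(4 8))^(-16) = ((4 8 17 6 5 15))^(-16) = (4 17 5)(6 15 8)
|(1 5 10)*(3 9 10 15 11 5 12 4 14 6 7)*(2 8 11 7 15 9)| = 14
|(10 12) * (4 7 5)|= |(4 7 5)(10 12)|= 6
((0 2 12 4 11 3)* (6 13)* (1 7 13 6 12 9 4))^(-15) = ((0 2 9 4 11 3)(1 7 13 12))^(-15) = (0 4)(1 7 13 12)(2 11)(3 9)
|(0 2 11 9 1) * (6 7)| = 10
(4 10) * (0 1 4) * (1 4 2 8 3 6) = [4, 2, 8, 6, 10, 5, 1, 7, 3, 9, 0] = (0 4 10)(1 2 8 3 6)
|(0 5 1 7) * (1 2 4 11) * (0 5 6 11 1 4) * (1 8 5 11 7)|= 8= |(0 6 7 11 4 8 5 2)|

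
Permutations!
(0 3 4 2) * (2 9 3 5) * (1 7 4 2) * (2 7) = (0 5 1 2)(3 7 4 9) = [5, 2, 0, 7, 9, 1, 6, 4, 8, 3]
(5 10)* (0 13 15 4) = (0 13 15 4)(5 10) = [13, 1, 2, 3, 0, 10, 6, 7, 8, 9, 5, 11, 12, 15, 14, 4]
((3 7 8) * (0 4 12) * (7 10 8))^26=((0 4 12)(3 10 8))^26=(0 12 4)(3 8 10)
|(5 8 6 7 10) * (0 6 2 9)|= 8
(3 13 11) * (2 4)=(2 4)(3 13 11)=[0, 1, 4, 13, 2, 5, 6, 7, 8, 9, 10, 3, 12, 11]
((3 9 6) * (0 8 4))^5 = (0 4 8)(3 6 9)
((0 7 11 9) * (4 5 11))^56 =((0 7 4 5 11 9))^56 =(0 4 11)(5 9 7)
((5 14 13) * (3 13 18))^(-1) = (3 18 14 5 13)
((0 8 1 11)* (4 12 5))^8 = (4 5 12)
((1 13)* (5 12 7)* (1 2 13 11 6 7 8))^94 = (13)(1 7 8 6 12 11 5)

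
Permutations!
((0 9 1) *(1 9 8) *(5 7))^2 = ((9)(0 8 1)(5 7))^2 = (9)(0 1 8)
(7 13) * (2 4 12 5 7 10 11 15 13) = (2 4 12 5 7)(10 11 15 13) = [0, 1, 4, 3, 12, 7, 6, 2, 8, 9, 11, 15, 5, 10, 14, 13]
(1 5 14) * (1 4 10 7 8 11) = [0, 5, 2, 3, 10, 14, 6, 8, 11, 9, 7, 1, 12, 13, 4] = (1 5 14 4 10 7 8 11)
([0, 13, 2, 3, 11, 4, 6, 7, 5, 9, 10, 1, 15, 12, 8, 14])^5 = [0, 8, 2, 3, 15, 12, 6, 7, 13, 9, 10, 14, 4, 5, 1, 11]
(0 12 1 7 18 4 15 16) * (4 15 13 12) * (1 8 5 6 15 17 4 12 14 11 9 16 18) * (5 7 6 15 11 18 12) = (0 5 15 12 8 7 1 6 11 9 16)(4 13 14 18 17) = [5, 6, 2, 3, 13, 15, 11, 1, 7, 16, 10, 9, 8, 14, 18, 12, 0, 4, 17]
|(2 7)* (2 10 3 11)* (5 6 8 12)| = 20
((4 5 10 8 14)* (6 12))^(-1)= ((4 5 10 8 14)(6 12))^(-1)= (4 14 8 10 5)(6 12)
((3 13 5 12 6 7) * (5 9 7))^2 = (3 9)(5 6 12)(7 13)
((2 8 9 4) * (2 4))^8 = ((2 8 9))^8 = (2 9 8)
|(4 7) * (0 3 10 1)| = |(0 3 10 1)(4 7)| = 4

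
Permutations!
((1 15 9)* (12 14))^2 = ((1 15 9)(12 14))^2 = (1 9 15)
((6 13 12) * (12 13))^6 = ((13)(6 12))^6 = (13)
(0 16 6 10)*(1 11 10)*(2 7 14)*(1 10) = (0 16 6 10)(1 11)(2 7 14) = [16, 11, 7, 3, 4, 5, 10, 14, 8, 9, 0, 1, 12, 13, 2, 15, 6]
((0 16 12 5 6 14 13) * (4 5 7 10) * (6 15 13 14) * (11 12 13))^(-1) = (0 13 16)(4 10 7 12 11 15 5)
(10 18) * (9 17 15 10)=(9 17 15 10 18)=[0, 1, 2, 3, 4, 5, 6, 7, 8, 17, 18, 11, 12, 13, 14, 10, 16, 15, 9]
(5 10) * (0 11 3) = [11, 1, 2, 0, 4, 10, 6, 7, 8, 9, 5, 3] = (0 11 3)(5 10)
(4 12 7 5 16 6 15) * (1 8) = (1 8)(4 12 7 5 16 6 15) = [0, 8, 2, 3, 12, 16, 15, 5, 1, 9, 10, 11, 7, 13, 14, 4, 6]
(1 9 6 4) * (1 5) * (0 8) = (0 8)(1 9 6 4 5) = [8, 9, 2, 3, 5, 1, 4, 7, 0, 6]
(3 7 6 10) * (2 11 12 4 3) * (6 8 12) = [0, 1, 11, 7, 3, 5, 10, 8, 12, 9, 2, 6, 4] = (2 11 6 10)(3 7 8 12 4)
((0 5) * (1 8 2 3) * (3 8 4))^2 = ((0 5)(1 4 3)(2 8))^2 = (8)(1 3 4)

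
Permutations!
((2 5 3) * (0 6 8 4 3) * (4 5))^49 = (0 6 8 5)(2 4 3)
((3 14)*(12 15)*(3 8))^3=((3 14 8)(12 15))^3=(12 15)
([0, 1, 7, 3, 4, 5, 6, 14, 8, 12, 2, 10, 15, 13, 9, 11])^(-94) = [0, 1, 14, 3, 4, 5, 6, 9, 8, 15, 7, 2, 11, 13, 12, 10]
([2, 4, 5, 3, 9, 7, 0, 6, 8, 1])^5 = (1 9 4)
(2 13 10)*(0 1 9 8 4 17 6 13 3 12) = (0 1 9 8 4 17 6 13 10 2 3 12) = [1, 9, 3, 12, 17, 5, 13, 7, 4, 8, 2, 11, 0, 10, 14, 15, 16, 6]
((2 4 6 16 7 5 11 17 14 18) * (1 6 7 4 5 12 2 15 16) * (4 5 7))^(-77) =((1 6)(2 7 12)(5 11 17 14 18 15 16))^(-77) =(18)(1 6)(2 7 12)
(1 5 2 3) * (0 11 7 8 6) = [11, 5, 3, 1, 4, 2, 0, 8, 6, 9, 10, 7] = (0 11 7 8 6)(1 5 2 3)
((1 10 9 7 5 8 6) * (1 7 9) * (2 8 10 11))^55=((1 11 2 8 6 7 5 10))^55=(1 10 5 7 6 8 2 11)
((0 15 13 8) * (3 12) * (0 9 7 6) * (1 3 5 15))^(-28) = (0 15 6 5 7 12 9 3 8 1 13)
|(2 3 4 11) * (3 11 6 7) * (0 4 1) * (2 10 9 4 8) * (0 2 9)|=|(0 8 9 4 6 7 3 1 2 11 10)|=11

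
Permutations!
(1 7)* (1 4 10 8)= (1 7 4 10 8)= [0, 7, 2, 3, 10, 5, 6, 4, 1, 9, 8]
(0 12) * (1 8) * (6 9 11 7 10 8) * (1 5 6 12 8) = (0 8 5 6 9 11 7 10 1 12) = [8, 12, 2, 3, 4, 6, 9, 10, 5, 11, 1, 7, 0]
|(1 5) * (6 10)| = |(1 5)(6 10)| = 2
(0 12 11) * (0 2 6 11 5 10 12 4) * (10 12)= (0 4)(2 6 11)(5 12)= [4, 1, 6, 3, 0, 12, 11, 7, 8, 9, 10, 2, 5]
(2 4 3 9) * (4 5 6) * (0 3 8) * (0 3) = (2 5 6 4 8 3 9) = [0, 1, 5, 9, 8, 6, 4, 7, 3, 2]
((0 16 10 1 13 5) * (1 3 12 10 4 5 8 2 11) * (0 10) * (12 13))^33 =((0 16 4 5 10 3 13 8 2 11 1 12))^33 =(0 11 13 5)(1 8 10 16)(2 3 4 12)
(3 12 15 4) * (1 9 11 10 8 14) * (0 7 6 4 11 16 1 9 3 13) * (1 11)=(0 7 6 4 13)(1 3 12 15)(8 14 9 16 11 10)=[7, 3, 2, 12, 13, 5, 4, 6, 14, 16, 8, 10, 15, 0, 9, 1, 11]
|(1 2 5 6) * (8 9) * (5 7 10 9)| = 8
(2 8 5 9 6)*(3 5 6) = [0, 1, 8, 5, 4, 9, 2, 7, 6, 3] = (2 8 6)(3 5 9)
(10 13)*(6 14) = (6 14)(10 13) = [0, 1, 2, 3, 4, 5, 14, 7, 8, 9, 13, 11, 12, 10, 6]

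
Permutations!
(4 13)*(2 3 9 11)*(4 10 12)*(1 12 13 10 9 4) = (1 12)(2 3 4 10 13 9 11) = [0, 12, 3, 4, 10, 5, 6, 7, 8, 11, 13, 2, 1, 9]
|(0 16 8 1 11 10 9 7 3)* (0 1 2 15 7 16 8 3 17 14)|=|(0 8 2 15 7 17 14)(1 11 10 9 16 3)|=42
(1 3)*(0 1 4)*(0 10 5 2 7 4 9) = (0 1 3 9)(2 7 4 10 5) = [1, 3, 7, 9, 10, 2, 6, 4, 8, 0, 5]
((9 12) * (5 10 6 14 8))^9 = ((5 10 6 14 8)(9 12))^9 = (5 8 14 6 10)(9 12)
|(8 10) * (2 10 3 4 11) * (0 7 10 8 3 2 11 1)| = 6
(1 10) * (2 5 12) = (1 10)(2 5 12) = [0, 10, 5, 3, 4, 12, 6, 7, 8, 9, 1, 11, 2]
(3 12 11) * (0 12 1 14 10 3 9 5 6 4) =[12, 14, 2, 1, 0, 6, 4, 7, 8, 5, 3, 9, 11, 13, 10] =(0 12 11 9 5 6 4)(1 14 10 3)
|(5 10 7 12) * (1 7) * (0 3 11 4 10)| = 9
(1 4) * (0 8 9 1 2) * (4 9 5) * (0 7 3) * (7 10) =[8, 9, 10, 0, 2, 4, 6, 3, 5, 1, 7] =(0 8 5 4 2 10 7 3)(1 9)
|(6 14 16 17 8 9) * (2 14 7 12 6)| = |(2 14 16 17 8 9)(6 7 12)| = 6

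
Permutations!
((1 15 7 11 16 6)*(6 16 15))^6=(16)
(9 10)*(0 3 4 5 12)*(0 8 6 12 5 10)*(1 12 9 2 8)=(0 3 4 10 2 8 6 9)(1 12)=[3, 12, 8, 4, 10, 5, 9, 7, 6, 0, 2, 11, 1]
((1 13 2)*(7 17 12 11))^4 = (17)(1 13 2) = ((1 13 2)(7 17 12 11))^4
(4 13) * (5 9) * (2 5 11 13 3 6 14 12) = (2 5 9 11 13 4 3 6 14 12) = [0, 1, 5, 6, 3, 9, 14, 7, 8, 11, 10, 13, 2, 4, 12]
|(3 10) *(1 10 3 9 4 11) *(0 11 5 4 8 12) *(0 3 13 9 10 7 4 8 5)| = |(0 11 1 7 4)(3 13 9 5 8 12)| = 30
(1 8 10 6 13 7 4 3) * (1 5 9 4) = (1 8 10 6 13 7)(3 5 9 4) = [0, 8, 2, 5, 3, 9, 13, 1, 10, 4, 6, 11, 12, 7]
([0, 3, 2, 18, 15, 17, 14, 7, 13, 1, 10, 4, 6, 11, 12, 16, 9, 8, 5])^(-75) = [0, 15, 2, 16, 8, 1, 6, 7, 18, 4, 10, 17, 12, 5, 14, 13, 11, 3, 9]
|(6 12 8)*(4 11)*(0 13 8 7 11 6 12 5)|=9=|(0 13 8 12 7 11 4 6 5)|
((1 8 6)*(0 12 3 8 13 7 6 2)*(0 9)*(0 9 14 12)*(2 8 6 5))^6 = (1 12 5)(2 13 3)(6 14 7) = ((1 13 7 5 2 14 12 3 6))^6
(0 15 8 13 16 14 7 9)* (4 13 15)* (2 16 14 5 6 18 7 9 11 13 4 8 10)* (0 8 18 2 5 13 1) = (0 18 7 11 1)(2 16 13 14 9 8 15 10 5 6) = [18, 0, 16, 3, 4, 6, 2, 11, 15, 8, 5, 1, 12, 14, 9, 10, 13, 17, 7]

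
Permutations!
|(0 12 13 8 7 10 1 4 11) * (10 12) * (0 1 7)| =|(0 10 7 12 13 8)(1 4 11)| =6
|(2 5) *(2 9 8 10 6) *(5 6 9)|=6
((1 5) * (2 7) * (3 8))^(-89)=((1 5)(2 7)(3 8))^(-89)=(1 5)(2 7)(3 8)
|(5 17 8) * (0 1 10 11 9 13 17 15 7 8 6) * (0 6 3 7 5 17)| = 12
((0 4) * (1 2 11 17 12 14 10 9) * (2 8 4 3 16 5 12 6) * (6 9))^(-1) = ((0 3 16 5 12 14 10 6 2 11 17 9 1 8 4))^(-1) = (0 4 8 1 9 17 11 2 6 10 14 12 5 16 3)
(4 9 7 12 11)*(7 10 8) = (4 9 10 8 7 12 11) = [0, 1, 2, 3, 9, 5, 6, 12, 7, 10, 8, 4, 11]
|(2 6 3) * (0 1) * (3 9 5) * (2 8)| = |(0 1)(2 6 9 5 3 8)| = 6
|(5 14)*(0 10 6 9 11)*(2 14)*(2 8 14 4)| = 30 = |(0 10 6 9 11)(2 4)(5 8 14)|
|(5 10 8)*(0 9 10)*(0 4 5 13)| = 10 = |(0 9 10 8 13)(4 5)|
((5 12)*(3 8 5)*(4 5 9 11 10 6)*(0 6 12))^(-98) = (0 4)(3 10 9)(5 6)(8 12 11)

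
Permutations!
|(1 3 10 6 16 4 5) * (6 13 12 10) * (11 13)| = 12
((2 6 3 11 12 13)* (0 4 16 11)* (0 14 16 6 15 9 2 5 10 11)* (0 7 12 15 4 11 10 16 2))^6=(0 15)(2 4 6 3 14)(5 16 7 12 13)(9 11)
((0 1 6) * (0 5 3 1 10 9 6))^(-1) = (0 1 3 5 6 9 10)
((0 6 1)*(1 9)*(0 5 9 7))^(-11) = ((0 6 7)(1 5 9))^(-11) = (0 6 7)(1 5 9)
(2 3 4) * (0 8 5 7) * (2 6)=(0 8 5 7)(2 3 4 6)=[8, 1, 3, 4, 6, 7, 2, 0, 5]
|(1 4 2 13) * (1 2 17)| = 6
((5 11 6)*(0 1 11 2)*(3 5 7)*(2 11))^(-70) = ((0 1 2)(3 5 11 6 7))^(-70) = (11)(0 2 1)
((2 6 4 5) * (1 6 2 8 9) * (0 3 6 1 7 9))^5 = (0 8 5 4 6 3)(7 9)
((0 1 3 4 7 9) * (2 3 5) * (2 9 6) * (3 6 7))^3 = (0 9 5 1)(2 6)(3 4)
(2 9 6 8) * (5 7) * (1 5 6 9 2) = [0, 5, 2, 3, 4, 7, 8, 6, 1, 9] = (9)(1 5 7 6 8)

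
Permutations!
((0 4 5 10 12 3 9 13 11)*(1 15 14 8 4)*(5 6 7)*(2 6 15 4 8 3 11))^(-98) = (0 13 11 9 12 3 10 14 5 15 7 4 6 1 2)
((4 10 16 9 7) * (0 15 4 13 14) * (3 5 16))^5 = ((0 15 4 10 3 5 16 9 7 13 14))^5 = (0 5 14 3 13 10 7 4 9 15 16)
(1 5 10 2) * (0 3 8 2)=(0 3 8 2 1 5 10)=[3, 5, 1, 8, 4, 10, 6, 7, 2, 9, 0]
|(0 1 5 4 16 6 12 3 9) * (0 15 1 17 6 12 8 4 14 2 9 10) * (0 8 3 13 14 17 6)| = 16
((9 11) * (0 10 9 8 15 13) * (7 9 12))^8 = ((0 10 12 7 9 11 8 15 13))^8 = (0 13 15 8 11 9 7 12 10)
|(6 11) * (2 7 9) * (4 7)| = 4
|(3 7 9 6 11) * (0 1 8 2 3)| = 9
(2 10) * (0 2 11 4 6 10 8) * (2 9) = (0 9 2 8)(4 6 10 11) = [9, 1, 8, 3, 6, 5, 10, 7, 0, 2, 11, 4]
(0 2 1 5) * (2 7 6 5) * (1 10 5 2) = [7, 1, 10, 3, 4, 0, 2, 6, 8, 9, 5] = (0 7 6 2 10 5)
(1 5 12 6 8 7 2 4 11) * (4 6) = (1 5 12 4 11)(2 6 8 7) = [0, 5, 6, 3, 11, 12, 8, 2, 7, 9, 10, 1, 4]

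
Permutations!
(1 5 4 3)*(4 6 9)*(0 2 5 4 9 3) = (9)(0 2 5 6 3 1 4) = [2, 4, 5, 1, 0, 6, 3, 7, 8, 9]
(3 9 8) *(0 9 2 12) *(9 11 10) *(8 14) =[11, 1, 12, 2, 4, 5, 6, 7, 3, 14, 9, 10, 0, 13, 8] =(0 11 10 9 14 8 3 2 12)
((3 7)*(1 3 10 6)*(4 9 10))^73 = ((1 3 7 4 9 10 6))^73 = (1 4 6 7 10 3 9)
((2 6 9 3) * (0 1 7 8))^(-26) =((0 1 7 8)(2 6 9 3))^(-26) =(0 7)(1 8)(2 9)(3 6)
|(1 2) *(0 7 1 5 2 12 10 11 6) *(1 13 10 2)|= 12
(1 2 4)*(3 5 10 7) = (1 2 4)(3 5 10 7) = [0, 2, 4, 5, 1, 10, 6, 3, 8, 9, 7]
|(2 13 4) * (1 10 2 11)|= |(1 10 2 13 4 11)|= 6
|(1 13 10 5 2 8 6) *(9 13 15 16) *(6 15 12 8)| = |(1 12 8 15 16 9 13 10 5 2 6)| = 11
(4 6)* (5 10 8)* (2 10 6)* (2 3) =[0, 1, 10, 2, 3, 6, 4, 7, 5, 9, 8] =(2 10 8 5 6 4 3)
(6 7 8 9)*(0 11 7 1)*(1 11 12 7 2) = (0 12 7 8 9 6 11 2 1) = [12, 0, 1, 3, 4, 5, 11, 8, 9, 6, 10, 2, 7]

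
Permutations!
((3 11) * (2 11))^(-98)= (2 11 3)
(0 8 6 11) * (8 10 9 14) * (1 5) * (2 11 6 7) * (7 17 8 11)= (0 10 9 14 11)(1 5)(2 7)(8 17)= [10, 5, 7, 3, 4, 1, 6, 2, 17, 14, 9, 0, 12, 13, 11, 15, 16, 8]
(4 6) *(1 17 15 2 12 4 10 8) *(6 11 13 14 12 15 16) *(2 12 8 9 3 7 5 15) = (1 17 16 6 10 9 3 7 5 15 12 4 11 13 14 8) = [0, 17, 2, 7, 11, 15, 10, 5, 1, 3, 9, 13, 4, 14, 8, 12, 6, 16]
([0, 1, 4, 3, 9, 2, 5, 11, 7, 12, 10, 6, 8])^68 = (2 7 4 11 9 6 12 5 8)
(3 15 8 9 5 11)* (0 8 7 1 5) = (0 8 9)(1 5 11 3 15 7) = [8, 5, 2, 15, 4, 11, 6, 1, 9, 0, 10, 3, 12, 13, 14, 7]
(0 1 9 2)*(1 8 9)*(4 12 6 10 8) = (0 4 12 6 10 8 9 2) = [4, 1, 0, 3, 12, 5, 10, 7, 9, 2, 8, 11, 6]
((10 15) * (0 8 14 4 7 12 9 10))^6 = (0 9 4)(7 8 10)(12 14 15)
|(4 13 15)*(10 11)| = 6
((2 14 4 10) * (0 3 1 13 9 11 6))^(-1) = (0 6 11 9 13 1 3)(2 10 4 14)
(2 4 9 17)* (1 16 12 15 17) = (1 16 12 15 17 2 4 9) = [0, 16, 4, 3, 9, 5, 6, 7, 8, 1, 10, 11, 15, 13, 14, 17, 12, 2]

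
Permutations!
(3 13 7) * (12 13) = (3 12 13 7) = [0, 1, 2, 12, 4, 5, 6, 3, 8, 9, 10, 11, 13, 7]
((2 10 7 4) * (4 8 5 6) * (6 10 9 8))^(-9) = (2 4 6 7 10 5 8 9)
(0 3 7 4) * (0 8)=(0 3 7 4 8)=[3, 1, 2, 7, 8, 5, 6, 4, 0]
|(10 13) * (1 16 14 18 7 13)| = |(1 16 14 18 7 13 10)| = 7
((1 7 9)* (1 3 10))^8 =((1 7 9 3 10))^8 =(1 3 7 10 9)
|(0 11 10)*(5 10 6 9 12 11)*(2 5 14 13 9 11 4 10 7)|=|(0 14 13 9 12 4 10)(2 5 7)(6 11)|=42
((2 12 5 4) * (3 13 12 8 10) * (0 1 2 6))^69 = (0 8 13 4 1 10 12 6 2 3 5)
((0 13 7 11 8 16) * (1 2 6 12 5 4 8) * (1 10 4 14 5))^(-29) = (0 11 8 13 10 16 7 4)(1 12 6 2)(5 14)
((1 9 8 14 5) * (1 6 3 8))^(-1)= ((1 9)(3 8 14 5 6))^(-1)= (1 9)(3 6 5 14 8)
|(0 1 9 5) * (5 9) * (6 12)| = |(0 1 5)(6 12)| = 6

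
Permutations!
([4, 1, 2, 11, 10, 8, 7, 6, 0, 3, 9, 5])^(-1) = [8, 1, 2, 9, 0, 11, 7, 6, 5, 10, 4, 3]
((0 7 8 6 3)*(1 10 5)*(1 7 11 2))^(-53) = ((0 11 2 1 10 5 7 8 6 3))^(-53) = (0 8 10 11 6 5 2 3 7 1)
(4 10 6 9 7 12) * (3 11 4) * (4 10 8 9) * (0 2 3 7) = (0 2 3 11 10 6 4 8 9)(7 12) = [2, 1, 3, 11, 8, 5, 4, 12, 9, 0, 6, 10, 7]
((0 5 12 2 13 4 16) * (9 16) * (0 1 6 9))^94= ((0 5 12 2 13 4)(1 6 9 16))^94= (0 13 12)(1 9)(2 5 4)(6 16)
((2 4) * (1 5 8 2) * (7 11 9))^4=((1 5 8 2 4)(7 11 9))^4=(1 4 2 8 5)(7 11 9)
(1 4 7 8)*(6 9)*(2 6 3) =(1 4 7 8)(2 6 9 3) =[0, 4, 6, 2, 7, 5, 9, 8, 1, 3]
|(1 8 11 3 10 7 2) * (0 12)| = 14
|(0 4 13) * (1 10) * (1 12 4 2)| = |(0 2 1 10 12 4 13)| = 7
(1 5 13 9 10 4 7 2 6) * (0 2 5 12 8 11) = (0 2 6 1 12 8 11)(4 7 5 13 9 10) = [2, 12, 6, 3, 7, 13, 1, 5, 11, 10, 4, 0, 8, 9]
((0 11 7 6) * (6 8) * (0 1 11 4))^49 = ((0 4)(1 11 7 8 6))^49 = (0 4)(1 6 8 7 11)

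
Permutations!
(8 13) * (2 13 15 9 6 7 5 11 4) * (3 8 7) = (2 13 7 5 11 4)(3 8 15 9 6) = [0, 1, 13, 8, 2, 11, 3, 5, 15, 6, 10, 4, 12, 7, 14, 9]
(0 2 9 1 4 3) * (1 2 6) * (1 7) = (0 6 7 1 4 3)(2 9) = [6, 4, 9, 0, 3, 5, 7, 1, 8, 2]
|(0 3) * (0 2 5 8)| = |(0 3 2 5 8)| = 5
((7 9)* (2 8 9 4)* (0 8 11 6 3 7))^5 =(0 9 8)(2 4 7 3 6 11)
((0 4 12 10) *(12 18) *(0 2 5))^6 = (0 5 2 10 12 18 4) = ((0 4 18 12 10 2 5))^6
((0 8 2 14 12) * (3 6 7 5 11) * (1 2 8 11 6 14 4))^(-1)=(0 12 14 3 11)(1 4 2)(5 7 6)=((0 11 3 14 12)(1 2 4)(5 6 7))^(-1)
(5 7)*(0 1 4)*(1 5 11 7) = (0 5 1 4)(7 11) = [5, 4, 2, 3, 0, 1, 6, 11, 8, 9, 10, 7]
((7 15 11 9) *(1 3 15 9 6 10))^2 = (1 15 6)(3 11 10)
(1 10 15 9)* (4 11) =(1 10 15 9)(4 11) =[0, 10, 2, 3, 11, 5, 6, 7, 8, 1, 15, 4, 12, 13, 14, 9]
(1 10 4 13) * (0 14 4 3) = (0 14 4 13 1 10 3) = [14, 10, 2, 0, 13, 5, 6, 7, 8, 9, 3, 11, 12, 1, 4]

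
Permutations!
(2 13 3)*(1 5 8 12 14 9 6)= (1 5 8 12 14 9 6)(2 13 3)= [0, 5, 13, 2, 4, 8, 1, 7, 12, 6, 10, 11, 14, 3, 9]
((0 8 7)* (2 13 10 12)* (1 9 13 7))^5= ((0 8 1 9 13 10 12 2 7))^5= (0 10 8 12 1 2 9 7 13)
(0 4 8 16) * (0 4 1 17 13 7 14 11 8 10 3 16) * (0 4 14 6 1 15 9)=[15, 17, 2, 16, 10, 5, 1, 6, 4, 0, 3, 8, 12, 7, 11, 9, 14, 13]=(0 15 9)(1 17 13 7 6)(3 16 14 11 8 4 10)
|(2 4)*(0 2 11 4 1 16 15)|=10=|(0 2 1 16 15)(4 11)|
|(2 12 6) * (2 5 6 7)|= 6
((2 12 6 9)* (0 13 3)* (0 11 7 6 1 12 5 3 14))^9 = ((0 13 14)(1 12)(2 5 3 11 7 6 9))^9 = (14)(1 12)(2 3 7 9 5 11 6)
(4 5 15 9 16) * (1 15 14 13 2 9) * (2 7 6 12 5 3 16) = (1 15)(2 9)(3 16 4)(5 14 13 7 6 12) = [0, 15, 9, 16, 3, 14, 12, 6, 8, 2, 10, 11, 5, 7, 13, 1, 4]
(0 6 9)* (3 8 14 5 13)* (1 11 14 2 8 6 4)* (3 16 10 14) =(0 4 1 11 3 6 9)(2 8)(5 13 16 10 14) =[4, 11, 8, 6, 1, 13, 9, 7, 2, 0, 14, 3, 12, 16, 5, 15, 10]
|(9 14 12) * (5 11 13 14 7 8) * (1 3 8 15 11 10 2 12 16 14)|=12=|(1 3 8 5 10 2 12 9 7 15 11 13)(14 16)|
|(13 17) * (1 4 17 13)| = |(1 4 17)| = 3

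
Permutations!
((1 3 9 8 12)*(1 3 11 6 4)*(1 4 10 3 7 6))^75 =((1 11)(3 9 8 12 7 6 10))^75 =(1 11)(3 6 12 9 10 7 8)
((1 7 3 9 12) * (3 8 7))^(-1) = (1 12 9 3)(7 8)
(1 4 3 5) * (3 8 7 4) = (1 3 5)(4 8 7) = [0, 3, 2, 5, 8, 1, 6, 4, 7]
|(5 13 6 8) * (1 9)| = 4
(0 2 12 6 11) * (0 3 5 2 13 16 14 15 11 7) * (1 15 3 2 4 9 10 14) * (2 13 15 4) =[15, 4, 12, 5, 9, 2, 7, 0, 8, 10, 14, 13, 6, 16, 3, 11, 1] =(0 15 11 13 16 1 4 9 10 14 3 5 2 12 6 7)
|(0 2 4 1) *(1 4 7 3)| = 5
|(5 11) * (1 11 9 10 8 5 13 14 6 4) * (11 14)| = 4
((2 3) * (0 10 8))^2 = (0 8 10)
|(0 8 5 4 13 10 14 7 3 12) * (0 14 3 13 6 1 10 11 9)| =14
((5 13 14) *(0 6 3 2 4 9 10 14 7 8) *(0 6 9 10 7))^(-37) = ((0 9 7 8 6 3 2 4 10 14 5 13))^(-37) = (0 13 5 14 10 4 2 3 6 8 7 9)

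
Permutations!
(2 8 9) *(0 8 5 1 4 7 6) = (0 8 9 2 5 1 4 7 6) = [8, 4, 5, 3, 7, 1, 0, 6, 9, 2]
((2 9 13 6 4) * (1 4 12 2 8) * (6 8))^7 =(1 8 13 9 2 12 6 4)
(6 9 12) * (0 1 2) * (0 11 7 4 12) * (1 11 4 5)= (0 11 7 5 1 2 4 12 6 9)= [11, 2, 4, 3, 12, 1, 9, 5, 8, 0, 10, 7, 6]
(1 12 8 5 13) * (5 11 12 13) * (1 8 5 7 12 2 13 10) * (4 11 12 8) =(1 10)(2 13 4 11)(5 7 8 12) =[0, 10, 13, 3, 11, 7, 6, 8, 12, 9, 1, 2, 5, 4]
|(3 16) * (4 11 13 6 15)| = 10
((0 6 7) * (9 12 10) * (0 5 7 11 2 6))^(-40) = ((2 6 11)(5 7)(9 12 10))^(-40) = (2 11 6)(9 10 12)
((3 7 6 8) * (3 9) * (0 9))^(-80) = (0 6 3)(7 9 8)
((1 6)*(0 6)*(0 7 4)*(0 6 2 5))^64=(7)(0 2 5)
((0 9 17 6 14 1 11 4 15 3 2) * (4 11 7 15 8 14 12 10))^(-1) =(0 2 3 15 7 1 14 8 4 10 12 6 17 9)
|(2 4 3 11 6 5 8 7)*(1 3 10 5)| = |(1 3 11 6)(2 4 10 5 8 7)| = 12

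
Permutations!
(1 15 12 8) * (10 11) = [0, 15, 2, 3, 4, 5, 6, 7, 1, 9, 11, 10, 8, 13, 14, 12] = (1 15 12 8)(10 11)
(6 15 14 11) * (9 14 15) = (15)(6 9 14 11) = [0, 1, 2, 3, 4, 5, 9, 7, 8, 14, 10, 6, 12, 13, 11, 15]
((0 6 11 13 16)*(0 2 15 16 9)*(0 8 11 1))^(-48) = (16)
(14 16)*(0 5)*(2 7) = (0 5)(2 7)(14 16) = [5, 1, 7, 3, 4, 0, 6, 2, 8, 9, 10, 11, 12, 13, 16, 15, 14]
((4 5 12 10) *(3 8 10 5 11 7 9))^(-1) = (3 9 7 11 4 10 8)(5 12)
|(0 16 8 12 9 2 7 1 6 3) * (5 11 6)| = |(0 16 8 12 9 2 7 1 5 11 6 3)| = 12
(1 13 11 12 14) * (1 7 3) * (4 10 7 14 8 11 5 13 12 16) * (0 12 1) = (0 12 8 11 16 4 10 7 3)(5 13) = [12, 1, 2, 0, 10, 13, 6, 3, 11, 9, 7, 16, 8, 5, 14, 15, 4]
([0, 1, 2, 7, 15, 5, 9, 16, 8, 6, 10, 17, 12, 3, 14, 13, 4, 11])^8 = (17)(3 16 15)(4 13 7)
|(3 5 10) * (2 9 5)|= 5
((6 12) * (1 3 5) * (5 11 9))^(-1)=((1 3 11 9 5)(6 12))^(-1)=(1 5 9 11 3)(6 12)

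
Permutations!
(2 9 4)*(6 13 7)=(2 9 4)(6 13 7)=[0, 1, 9, 3, 2, 5, 13, 6, 8, 4, 10, 11, 12, 7]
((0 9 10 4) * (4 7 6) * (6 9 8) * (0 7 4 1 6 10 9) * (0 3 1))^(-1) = ((0 8 10 4 7 3 1 6))^(-1) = (0 6 1 3 7 4 10 8)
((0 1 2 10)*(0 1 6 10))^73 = (0 1 6 2 10)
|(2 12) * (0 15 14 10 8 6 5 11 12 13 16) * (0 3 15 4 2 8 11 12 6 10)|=|(0 4 2 13 16 3 15 14)(5 12 8 10 11 6)|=24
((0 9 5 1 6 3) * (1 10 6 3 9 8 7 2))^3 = (0 2)(1 8)(3 7)(5 9 6 10)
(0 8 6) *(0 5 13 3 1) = (0 8 6 5 13 3 1) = [8, 0, 2, 1, 4, 13, 5, 7, 6, 9, 10, 11, 12, 3]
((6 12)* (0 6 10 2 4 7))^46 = ((0 6 12 10 2 4 7))^46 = (0 2 6 4 12 7 10)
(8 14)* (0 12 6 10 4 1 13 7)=(0 12 6 10 4 1 13 7)(8 14)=[12, 13, 2, 3, 1, 5, 10, 0, 14, 9, 4, 11, 6, 7, 8]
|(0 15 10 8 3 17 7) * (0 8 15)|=|(3 17 7 8)(10 15)|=4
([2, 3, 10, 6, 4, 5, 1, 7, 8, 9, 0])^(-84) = (10)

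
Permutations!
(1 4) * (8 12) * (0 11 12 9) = (0 11 12 8 9)(1 4) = [11, 4, 2, 3, 1, 5, 6, 7, 9, 0, 10, 12, 8]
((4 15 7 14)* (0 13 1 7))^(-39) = ((0 13 1 7 14 4 15))^(-39) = (0 7 15 1 4 13 14)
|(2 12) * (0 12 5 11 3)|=6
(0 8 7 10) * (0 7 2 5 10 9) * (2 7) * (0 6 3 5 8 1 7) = (0 1 7 9 6 3 5 10 2 8) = [1, 7, 8, 5, 4, 10, 3, 9, 0, 6, 2]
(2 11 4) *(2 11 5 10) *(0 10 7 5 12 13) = (0 10 2 12 13)(4 11)(5 7) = [10, 1, 12, 3, 11, 7, 6, 5, 8, 9, 2, 4, 13, 0]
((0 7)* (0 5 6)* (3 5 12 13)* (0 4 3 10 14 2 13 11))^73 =(0 7 12 11)(2 13 10 14)(3 5 6 4)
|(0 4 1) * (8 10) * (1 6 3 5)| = |(0 4 6 3 5 1)(8 10)| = 6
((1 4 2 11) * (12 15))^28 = ((1 4 2 11)(12 15))^28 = (15)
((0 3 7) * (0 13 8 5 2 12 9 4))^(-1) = (0 4 9 12 2 5 8 13 7 3)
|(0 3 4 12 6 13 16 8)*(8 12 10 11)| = 12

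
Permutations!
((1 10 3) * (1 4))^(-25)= ((1 10 3 4))^(-25)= (1 4 3 10)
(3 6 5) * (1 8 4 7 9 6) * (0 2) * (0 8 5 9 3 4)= (0 2 8)(1 5 4 7 3)(6 9)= [2, 5, 8, 1, 7, 4, 9, 3, 0, 6]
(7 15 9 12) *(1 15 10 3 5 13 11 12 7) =(1 15 9 7 10 3 5 13 11 12) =[0, 15, 2, 5, 4, 13, 6, 10, 8, 7, 3, 12, 1, 11, 14, 9]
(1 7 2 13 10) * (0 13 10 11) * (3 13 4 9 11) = (0 4 9 11)(1 7 2 10)(3 13) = [4, 7, 10, 13, 9, 5, 6, 2, 8, 11, 1, 0, 12, 3]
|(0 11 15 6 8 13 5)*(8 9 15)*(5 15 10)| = |(0 11 8 13 15 6 9 10 5)| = 9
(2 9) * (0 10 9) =(0 10 9 2) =[10, 1, 0, 3, 4, 5, 6, 7, 8, 2, 9]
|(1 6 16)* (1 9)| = 4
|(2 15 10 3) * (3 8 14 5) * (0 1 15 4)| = 10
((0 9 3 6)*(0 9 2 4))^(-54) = ((0 2 4)(3 6 9))^(-54) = (9)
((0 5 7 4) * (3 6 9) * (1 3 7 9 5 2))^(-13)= ((0 2 1 3 6 5 9 7 4))^(-13)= (0 5 2 9 1 7 3 4 6)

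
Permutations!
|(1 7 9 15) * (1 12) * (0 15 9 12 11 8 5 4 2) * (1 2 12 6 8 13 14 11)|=|(0 15 1 7 6 8 5 4 12 2)(11 13 14)|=30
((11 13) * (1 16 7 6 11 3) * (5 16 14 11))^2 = (1 11 3 14 13)(5 7)(6 16) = ((1 14 11 13 3)(5 16 7 6))^2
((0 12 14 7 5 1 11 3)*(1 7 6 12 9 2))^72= ((0 9 2 1 11 3)(5 7)(6 12 14))^72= (14)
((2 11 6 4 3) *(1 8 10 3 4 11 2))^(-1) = ((1 8 10 3)(6 11))^(-1) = (1 3 10 8)(6 11)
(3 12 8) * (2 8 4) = (2 8 3 12 4) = [0, 1, 8, 12, 2, 5, 6, 7, 3, 9, 10, 11, 4]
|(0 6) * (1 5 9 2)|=|(0 6)(1 5 9 2)|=4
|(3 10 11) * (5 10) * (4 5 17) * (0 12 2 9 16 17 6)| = |(0 12 2 9 16 17 4 5 10 11 3 6)| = 12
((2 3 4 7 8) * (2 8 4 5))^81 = (8)(4 7)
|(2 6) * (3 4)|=|(2 6)(3 4)|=2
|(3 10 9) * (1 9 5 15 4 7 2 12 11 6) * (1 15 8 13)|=7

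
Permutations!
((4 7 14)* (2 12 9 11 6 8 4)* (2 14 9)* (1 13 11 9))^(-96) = (14)(1 11 8 7 13 6 4)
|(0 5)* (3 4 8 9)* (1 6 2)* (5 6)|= |(0 6 2 1 5)(3 4 8 9)|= 20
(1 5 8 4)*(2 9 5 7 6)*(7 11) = (1 11 7 6 2 9 5 8 4) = [0, 11, 9, 3, 1, 8, 2, 6, 4, 5, 10, 7]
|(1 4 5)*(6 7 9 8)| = 12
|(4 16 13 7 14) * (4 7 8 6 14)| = 7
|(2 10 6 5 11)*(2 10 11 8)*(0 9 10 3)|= 9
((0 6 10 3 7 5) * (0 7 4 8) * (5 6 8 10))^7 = (0 8)(3 4 10)(5 7 6)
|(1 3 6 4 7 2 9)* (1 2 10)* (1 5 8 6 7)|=|(1 3 7 10 5 8 6 4)(2 9)|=8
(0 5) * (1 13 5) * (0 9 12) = (0 1 13 5 9 12) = [1, 13, 2, 3, 4, 9, 6, 7, 8, 12, 10, 11, 0, 5]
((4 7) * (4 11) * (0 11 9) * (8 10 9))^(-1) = (0 9 10 8 7 4 11)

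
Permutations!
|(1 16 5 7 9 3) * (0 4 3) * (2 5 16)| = 8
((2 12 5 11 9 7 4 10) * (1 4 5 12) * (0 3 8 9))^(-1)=((12)(0 3 8 9 7 5 11)(1 4 10 2))^(-1)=(12)(0 11 5 7 9 8 3)(1 2 10 4)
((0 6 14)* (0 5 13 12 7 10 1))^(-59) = (0 13 1 5 10 14 7 6 12) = ((0 6 14 5 13 12 7 10 1))^(-59)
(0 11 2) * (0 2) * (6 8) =[11, 1, 2, 3, 4, 5, 8, 7, 6, 9, 10, 0] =(0 11)(6 8)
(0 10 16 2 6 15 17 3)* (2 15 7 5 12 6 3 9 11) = (0 10 16 15 17 9 11 2 3)(5 12 6 7) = [10, 1, 3, 0, 4, 12, 7, 5, 8, 11, 16, 2, 6, 13, 14, 17, 15, 9]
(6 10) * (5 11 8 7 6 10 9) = (5 11 8 7 6 9) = [0, 1, 2, 3, 4, 11, 9, 6, 7, 5, 10, 8]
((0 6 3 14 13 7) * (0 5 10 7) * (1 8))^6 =((0 6 3 14 13)(1 8)(5 10 7))^6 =(0 6 3 14 13)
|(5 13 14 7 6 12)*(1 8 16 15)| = |(1 8 16 15)(5 13 14 7 6 12)| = 12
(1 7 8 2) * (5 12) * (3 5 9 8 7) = (1 3 5 12 9 8 2) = [0, 3, 1, 5, 4, 12, 6, 7, 2, 8, 10, 11, 9]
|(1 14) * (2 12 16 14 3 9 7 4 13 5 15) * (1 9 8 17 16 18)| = 15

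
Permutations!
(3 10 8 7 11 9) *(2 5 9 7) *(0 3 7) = (0 3 10 8 2 5 9 7 11) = [3, 1, 5, 10, 4, 9, 6, 11, 2, 7, 8, 0]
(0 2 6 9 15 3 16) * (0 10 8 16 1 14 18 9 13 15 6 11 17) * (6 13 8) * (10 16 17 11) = (0 2 10 6 8 17)(1 14 18 9 13 15 3) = [2, 14, 10, 1, 4, 5, 8, 7, 17, 13, 6, 11, 12, 15, 18, 3, 16, 0, 9]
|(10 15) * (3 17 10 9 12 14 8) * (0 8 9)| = |(0 8 3 17 10 15)(9 12 14)| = 6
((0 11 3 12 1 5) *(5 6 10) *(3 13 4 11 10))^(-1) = (0 5 10)(1 12 3 6)(4 13 11)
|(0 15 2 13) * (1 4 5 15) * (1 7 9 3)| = |(0 7 9 3 1 4 5 15 2 13)| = 10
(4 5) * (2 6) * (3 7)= [0, 1, 6, 7, 5, 4, 2, 3]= (2 6)(3 7)(4 5)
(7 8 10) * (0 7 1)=[7, 0, 2, 3, 4, 5, 6, 8, 10, 9, 1]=(0 7 8 10 1)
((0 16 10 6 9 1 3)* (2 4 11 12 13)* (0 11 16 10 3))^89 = ((0 10 6 9 1)(2 4 16 3 11 12 13))^89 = (0 1 9 6 10)(2 12 3 4 13 11 16)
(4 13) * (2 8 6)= (2 8 6)(4 13)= [0, 1, 8, 3, 13, 5, 2, 7, 6, 9, 10, 11, 12, 4]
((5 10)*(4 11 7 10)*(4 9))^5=(4 9 5 10 7 11)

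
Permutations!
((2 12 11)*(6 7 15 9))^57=(6 7 15 9)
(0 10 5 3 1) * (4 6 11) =(0 10 5 3 1)(4 6 11) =[10, 0, 2, 1, 6, 3, 11, 7, 8, 9, 5, 4]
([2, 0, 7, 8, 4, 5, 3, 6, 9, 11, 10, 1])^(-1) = (0 1 11 9 8 3 6 7 2)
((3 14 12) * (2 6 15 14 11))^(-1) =(2 11 3 12 14 15 6)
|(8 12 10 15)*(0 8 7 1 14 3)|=|(0 8 12 10 15 7 1 14 3)|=9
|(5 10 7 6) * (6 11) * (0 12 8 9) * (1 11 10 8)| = 8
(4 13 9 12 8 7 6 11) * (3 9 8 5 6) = (3 9 12 5 6 11 4 13 8 7) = [0, 1, 2, 9, 13, 6, 11, 3, 7, 12, 10, 4, 5, 8]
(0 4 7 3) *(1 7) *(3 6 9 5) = (0 4 1 7 6 9 5 3) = [4, 7, 2, 0, 1, 3, 9, 6, 8, 5]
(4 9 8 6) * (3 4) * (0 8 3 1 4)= (0 8 6 1 4 9 3)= [8, 4, 2, 0, 9, 5, 1, 7, 6, 3]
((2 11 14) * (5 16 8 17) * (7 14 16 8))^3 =(17)(2 7 11 14 16)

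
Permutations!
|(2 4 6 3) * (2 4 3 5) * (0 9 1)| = |(0 9 1)(2 3 4 6 5)| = 15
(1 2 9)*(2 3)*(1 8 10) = [0, 3, 9, 2, 4, 5, 6, 7, 10, 8, 1] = (1 3 2 9 8 10)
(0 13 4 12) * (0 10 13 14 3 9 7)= (0 14 3 9 7)(4 12 10 13)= [14, 1, 2, 9, 12, 5, 6, 0, 8, 7, 13, 11, 10, 4, 3]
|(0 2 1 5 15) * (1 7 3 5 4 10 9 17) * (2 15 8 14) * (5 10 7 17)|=|(0 15)(1 4 7 3 10 9 5 8 14 2 17)|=22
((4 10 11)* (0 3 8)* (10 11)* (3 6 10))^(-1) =(0 8 3 10 6)(4 11)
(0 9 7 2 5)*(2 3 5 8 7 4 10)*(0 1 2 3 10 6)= (0 9 4 6)(1 2 8 7 10 3 5)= [9, 2, 8, 5, 6, 1, 0, 10, 7, 4, 3]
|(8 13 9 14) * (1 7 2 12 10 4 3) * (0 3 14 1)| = |(0 3)(1 7 2 12 10 4 14 8 13 9)| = 10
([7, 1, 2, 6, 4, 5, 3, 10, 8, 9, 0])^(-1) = [10, 1, 2, 6, 4, 5, 3, 0, 8, 9, 7]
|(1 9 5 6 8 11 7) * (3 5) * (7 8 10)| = |(1 9 3 5 6 10 7)(8 11)| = 14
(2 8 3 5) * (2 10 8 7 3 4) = (2 7 3 5 10 8 4) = [0, 1, 7, 5, 2, 10, 6, 3, 4, 9, 8]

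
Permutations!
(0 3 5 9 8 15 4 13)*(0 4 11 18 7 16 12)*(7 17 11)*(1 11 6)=(0 3 5 9 8 15 7 16 12)(1 11 18 17 6)(4 13)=[3, 11, 2, 5, 13, 9, 1, 16, 15, 8, 10, 18, 0, 4, 14, 7, 12, 6, 17]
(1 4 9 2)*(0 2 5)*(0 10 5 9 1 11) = (0 2 11)(1 4)(5 10) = [2, 4, 11, 3, 1, 10, 6, 7, 8, 9, 5, 0]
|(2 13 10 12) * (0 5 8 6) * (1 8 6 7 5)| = 12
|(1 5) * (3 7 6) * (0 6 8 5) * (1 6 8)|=7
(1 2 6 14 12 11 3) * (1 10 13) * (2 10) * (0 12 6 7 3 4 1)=(0 12 11 4 1 10 13)(2 7 3)(6 14)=[12, 10, 7, 2, 1, 5, 14, 3, 8, 9, 13, 4, 11, 0, 6]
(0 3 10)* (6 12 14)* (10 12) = (0 3 12 14 6 10) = [3, 1, 2, 12, 4, 5, 10, 7, 8, 9, 0, 11, 14, 13, 6]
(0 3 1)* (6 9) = (0 3 1)(6 9) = [3, 0, 2, 1, 4, 5, 9, 7, 8, 6]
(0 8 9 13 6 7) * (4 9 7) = (0 8 7)(4 9 13 6) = [8, 1, 2, 3, 9, 5, 4, 0, 7, 13, 10, 11, 12, 6]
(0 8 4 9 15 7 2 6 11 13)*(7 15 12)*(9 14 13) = (15)(0 8 4 14 13)(2 6 11 9 12 7) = [8, 1, 6, 3, 14, 5, 11, 2, 4, 12, 10, 9, 7, 0, 13, 15]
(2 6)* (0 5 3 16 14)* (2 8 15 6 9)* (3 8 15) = (0 5 8 3 16 14)(2 9)(6 15) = [5, 1, 9, 16, 4, 8, 15, 7, 3, 2, 10, 11, 12, 13, 0, 6, 14]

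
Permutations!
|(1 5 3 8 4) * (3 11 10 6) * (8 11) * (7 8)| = 20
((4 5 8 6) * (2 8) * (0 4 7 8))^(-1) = ((0 4 5 2)(6 7 8))^(-1) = (0 2 5 4)(6 8 7)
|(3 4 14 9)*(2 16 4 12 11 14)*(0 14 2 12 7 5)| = 30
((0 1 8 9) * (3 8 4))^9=(0 3)(1 8)(4 9)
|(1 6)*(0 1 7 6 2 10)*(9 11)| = |(0 1 2 10)(6 7)(9 11)| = 4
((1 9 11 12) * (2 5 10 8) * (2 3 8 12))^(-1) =(1 12 10 5 2 11 9)(3 8)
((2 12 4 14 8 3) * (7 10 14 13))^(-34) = (2 4 7 14 3 12 13 10 8)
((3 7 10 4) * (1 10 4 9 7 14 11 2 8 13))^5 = ((1 10 9 7 4 3 14 11 2 8 13))^5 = (1 3 13 4 8 7 2 9 11 10 14)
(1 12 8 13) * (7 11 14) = [0, 12, 2, 3, 4, 5, 6, 11, 13, 9, 10, 14, 8, 1, 7] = (1 12 8 13)(7 11 14)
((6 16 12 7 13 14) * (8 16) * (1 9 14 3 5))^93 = ((1 9 14 6 8 16 12 7 13 3 5))^93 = (1 16 5 8 3 6 13 14 7 9 12)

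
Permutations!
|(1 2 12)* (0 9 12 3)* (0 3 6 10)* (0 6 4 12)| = |(0 9)(1 2 4 12)(6 10)| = 4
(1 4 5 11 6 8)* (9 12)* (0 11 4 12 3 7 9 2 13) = (0 11 6 8 1 12 2 13)(3 7 9)(4 5) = [11, 12, 13, 7, 5, 4, 8, 9, 1, 3, 10, 6, 2, 0]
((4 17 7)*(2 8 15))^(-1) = ((2 8 15)(4 17 7))^(-1) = (2 15 8)(4 7 17)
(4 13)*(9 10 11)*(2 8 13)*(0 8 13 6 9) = (0 8 6 9 10 11)(2 13 4) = [8, 1, 13, 3, 2, 5, 9, 7, 6, 10, 11, 0, 12, 4]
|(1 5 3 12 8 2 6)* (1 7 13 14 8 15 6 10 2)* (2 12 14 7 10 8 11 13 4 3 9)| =60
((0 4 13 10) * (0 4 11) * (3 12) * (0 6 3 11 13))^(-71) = (0 13 10 4)(3 12 11 6)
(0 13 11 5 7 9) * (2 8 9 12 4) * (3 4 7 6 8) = [13, 1, 3, 4, 2, 6, 8, 12, 9, 0, 10, 5, 7, 11] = (0 13 11 5 6 8 9)(2 3 4)(7 12)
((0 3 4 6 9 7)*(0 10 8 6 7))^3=((0 3 4 7 10 8 6 9))^3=(0 7 6 3 10 9 4 8)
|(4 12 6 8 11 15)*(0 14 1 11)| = |(0 14 1 11 15 4 12 6 8)| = 9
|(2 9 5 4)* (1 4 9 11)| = |(1 4 2 11)(5 9)| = 4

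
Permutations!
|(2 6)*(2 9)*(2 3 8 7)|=6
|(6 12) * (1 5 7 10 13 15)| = 6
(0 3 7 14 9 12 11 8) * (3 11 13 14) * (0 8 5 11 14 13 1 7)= (0 14 9 12 1 7 3)(5 11)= [14, 7, 2, 0, 4, 11, 6, 3, 8, 12, 10, 5, 1, 13, 9]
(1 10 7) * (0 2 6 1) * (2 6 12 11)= (0 6 1 10 7)(2 12 11)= [6, 10, 12, 3, 4, 5, 1, 0, 8, 9, 7, 2, 11]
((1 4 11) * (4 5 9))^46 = ((1 5 9 4 11))^46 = (1 5 9 4 11)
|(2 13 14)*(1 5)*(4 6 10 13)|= |(1 5)(2 4 6 10 13 14)|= 6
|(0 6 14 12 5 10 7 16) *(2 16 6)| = 6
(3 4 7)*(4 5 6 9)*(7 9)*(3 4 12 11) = [0, 1, 2, 5, 9, 6, 7, 4, 8, 12, 10, 3, 11] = (3 5 6 7 4 9 12 11)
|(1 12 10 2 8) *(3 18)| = 10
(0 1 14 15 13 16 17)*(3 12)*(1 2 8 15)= (0 2 8 15 13 16 17)(1 14)(3 12)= [2, 14, 8, 12, 4, 5, 6, 7, 15, 9, 10, 11, 3, 16, 1, 13, 17, 0]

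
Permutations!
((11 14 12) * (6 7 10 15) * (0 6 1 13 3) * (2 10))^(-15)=(0 2 1)(3 7 15)(6 10 13)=((0 6 7 2 10 15 1 13 3)(11 14 12))^(-15)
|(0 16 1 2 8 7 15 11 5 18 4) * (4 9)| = 12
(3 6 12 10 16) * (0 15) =[15, 1, 2, 6, 4, 5, 12, 7, 8, 9, 16, 11, 10, 13, 14, 0, 3] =(0 15)(3 6 12 10 16)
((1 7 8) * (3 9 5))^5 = (1 8 7)(3 5 9)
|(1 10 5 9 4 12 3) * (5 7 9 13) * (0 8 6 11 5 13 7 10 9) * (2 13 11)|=|(0 8 6 2 13 11 5 7)(1 9 4 12 3)|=40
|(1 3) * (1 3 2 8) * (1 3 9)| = |(1 2 8 3 9)| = 5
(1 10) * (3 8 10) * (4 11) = [0, 3, 2, 8, 11, 5, 6, 7, 10, 9, 1, 4] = (1 3 8 10)(4 11)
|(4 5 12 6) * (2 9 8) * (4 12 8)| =10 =|(2 9 4 5 8)(6 12)|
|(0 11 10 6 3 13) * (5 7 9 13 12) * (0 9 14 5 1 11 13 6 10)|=|(0 13 9 6 3 12 1 11)(5 7 14)|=24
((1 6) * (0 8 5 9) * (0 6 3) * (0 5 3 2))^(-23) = ((0 8 3 5 9 6 1 2))^(-23) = (0 8 3 5 9 6 1 2)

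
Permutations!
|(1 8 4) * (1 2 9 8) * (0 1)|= 4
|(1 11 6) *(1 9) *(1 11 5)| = |(1 5)(6 9 11)| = 6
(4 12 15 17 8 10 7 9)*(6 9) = (4 12 15 17 8 10 7 6 9) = [0, 1, 2, 3, 12, 5, 9, 6, 10, 4, 7, 11, 15, 13, 14, 17, 16, 8]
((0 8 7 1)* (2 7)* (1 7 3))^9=((0 8 2 3 1))^9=(0 1 3 2 8)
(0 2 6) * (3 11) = (0 2 6)(3 11) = [2, 1, 6, 11, 4, 5, 0, 7, 8, 9, 10, 3]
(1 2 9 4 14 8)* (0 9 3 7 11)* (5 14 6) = [9, 2, 3, 7, 6, 14, 5, 11, 1, 4, 10, 0, 12, 13, 8] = (0 9 4 6 5 14 8 1 2 3 7 11)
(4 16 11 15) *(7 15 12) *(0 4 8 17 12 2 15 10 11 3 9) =(0 4 16 3 9)(2 15 8 17 12 7 10 11) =[4, 1, 15, 9, 16, 5, 6, 10, 17, 0, 11, 2, 7, 13, 14, 8, 3, 12]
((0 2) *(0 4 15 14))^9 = (0 14 15 4 2)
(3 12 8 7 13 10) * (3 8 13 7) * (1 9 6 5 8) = [0, 9, 2, 12, 4, 8, 5, 7, 3, 6, 1, 11, 13, 10] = (1 9 6 5 8 3 12 13 10)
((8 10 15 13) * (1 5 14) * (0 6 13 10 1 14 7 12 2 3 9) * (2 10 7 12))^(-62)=(0 8 12 7 9 13 5 15 3 6 1 10 2)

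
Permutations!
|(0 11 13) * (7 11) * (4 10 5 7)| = |(0 4 10 5 7 11 13)| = 7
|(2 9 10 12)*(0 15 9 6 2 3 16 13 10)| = 30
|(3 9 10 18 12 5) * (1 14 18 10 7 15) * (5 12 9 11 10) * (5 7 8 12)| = |(1 14 18 9 8 12 5 3 11 10 7 15)| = 12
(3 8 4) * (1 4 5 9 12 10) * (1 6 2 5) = (1 4 3 8)(2 5 9 12 10 6) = [0, 4, 5, 8, 3, 9, 2, 7, 1, 12, 6, 11, 10]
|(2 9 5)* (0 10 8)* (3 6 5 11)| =|(0 10 8)(2 9 11 3 6 5)| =6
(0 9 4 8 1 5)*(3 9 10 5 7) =[10, 7, 2, 9, 8, 0, 6, 3, 1, 4, 5] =(0 10 5)(1 7 3 9 4 8)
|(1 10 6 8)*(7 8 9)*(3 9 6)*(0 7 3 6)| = 6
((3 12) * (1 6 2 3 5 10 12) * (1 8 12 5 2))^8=(12)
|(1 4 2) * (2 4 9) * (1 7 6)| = 5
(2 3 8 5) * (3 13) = [0, 1, 13, 8, 4, 2, 6, 7, 5, 9, 10, 11, 12, 3] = (2 13 3 8 5)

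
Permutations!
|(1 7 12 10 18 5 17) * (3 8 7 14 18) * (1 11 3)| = |(1 14 18 5 17 11 3 8 7 12 10)| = 11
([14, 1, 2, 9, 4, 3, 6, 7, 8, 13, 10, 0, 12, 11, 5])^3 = (0 3 11 5 13 14 9)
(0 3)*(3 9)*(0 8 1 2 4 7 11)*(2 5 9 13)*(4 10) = (0 13 2 10 4 7 11)(1 5 9 3 8) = [13, 5, 10, 8, 7, 9, 6, 11, 1, 3, 4, 0, 12, 2]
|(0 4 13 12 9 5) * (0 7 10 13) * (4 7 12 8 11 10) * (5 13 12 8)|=21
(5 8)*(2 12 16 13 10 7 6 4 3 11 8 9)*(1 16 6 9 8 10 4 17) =(1 16 13 4 3 11 10 7 9 2 12 6 17)(5 8) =[0, 16, 12, 11, 3, 8, 17, 9, 5, 2, 7, 10, 6, 4, 14, 15, 13, 1]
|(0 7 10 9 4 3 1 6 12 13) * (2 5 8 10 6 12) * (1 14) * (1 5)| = 7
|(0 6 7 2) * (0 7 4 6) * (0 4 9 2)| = 6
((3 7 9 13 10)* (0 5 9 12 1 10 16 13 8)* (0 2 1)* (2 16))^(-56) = ((0 5 9 8 16 13 2 1 10 3 7 12))^(-56) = (0 16 10)(1 12 8)(2 7 9)(3 5 13)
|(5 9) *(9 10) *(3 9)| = |(3 9 5 10)| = 4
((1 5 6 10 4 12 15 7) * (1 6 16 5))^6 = ((4 12 15 7 6 10)(5 16))^6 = (16)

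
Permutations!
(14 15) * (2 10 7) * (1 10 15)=(1 10 7 2 15 14)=[0, 10, 15, 3, 4, 5, 6, 2, 8, 9, 7, 11, 12, 13, 1, 14]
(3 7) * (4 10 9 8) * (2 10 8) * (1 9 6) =(1 9 2 10 6)(3 7)(4 8) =[0, 9, 10, 7, 8, 5, 1, 3, 4, 2, 6]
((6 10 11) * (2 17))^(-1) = ((2 17)(6 10 11))^(-1) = (2 17)(6 11 10)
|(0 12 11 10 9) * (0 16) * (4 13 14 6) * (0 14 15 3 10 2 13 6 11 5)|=18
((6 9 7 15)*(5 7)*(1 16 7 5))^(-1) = (1 9 6 15 7 16)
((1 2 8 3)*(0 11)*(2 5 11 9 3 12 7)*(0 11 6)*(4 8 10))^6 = ((0 9 3 1 5 6)(2 10 4 8 12 7))^6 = (12)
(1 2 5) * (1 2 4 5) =(1 4 5 2) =[0, 4, 1, 3, 5, 2]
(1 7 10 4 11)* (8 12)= (1 7 10 4 11)(8 12)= [0, 7, 2, 3, 11, 5, 6, 10, 12, 9, 4, 1, 8]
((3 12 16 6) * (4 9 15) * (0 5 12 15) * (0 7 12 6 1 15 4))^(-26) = (0 12 3 15 7 6 1 9 5 16 4)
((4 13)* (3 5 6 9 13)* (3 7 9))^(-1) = ((3 5 6)(4 7 9 13))^(-1) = (3 6 5)(4 13 9 7)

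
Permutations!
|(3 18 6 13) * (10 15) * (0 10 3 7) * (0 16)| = 9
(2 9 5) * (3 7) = (2 9 5)(3 7) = [0, 1, 9, 7, 4, 2, 6, 3, 8, 5]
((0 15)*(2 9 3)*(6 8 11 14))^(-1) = (0 15)(2 3 9)(6 14 11 8)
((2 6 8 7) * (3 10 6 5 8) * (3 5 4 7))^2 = (2 7 4)(3 6 8 10 5)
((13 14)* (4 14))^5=(4 13 14)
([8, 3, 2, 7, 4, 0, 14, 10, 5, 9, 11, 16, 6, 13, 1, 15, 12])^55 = [8, 3, 2, 7, 4, 0, 14, 10, 5, 9, 11, 16, 6, 13, 1, 15, 12]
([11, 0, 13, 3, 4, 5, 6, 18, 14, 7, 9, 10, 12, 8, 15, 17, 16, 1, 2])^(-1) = [1, 17, 18, 3, 4, 5, 6, 9, 13, 10, 11, 0, 12, 2, 8, 14, 16, 15, 7]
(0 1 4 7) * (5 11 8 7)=(0 1 4 5 11 8 7)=[1, 4, 2, 3, 5, 11, 6, 0, 7, 9, 10, 8]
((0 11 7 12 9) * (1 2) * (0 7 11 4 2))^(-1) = (0 1 2 4)(7 9 12)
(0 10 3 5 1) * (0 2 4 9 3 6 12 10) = (1 2 4 9 3 5)(6 12 10) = [0, 2, 4, 5, 9, 1, 12, 7, 8, 3, 6, 11, 10]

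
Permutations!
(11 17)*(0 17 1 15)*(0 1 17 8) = (0 8)(1 15)(11 17) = [8, 15, 2, 3, 4, 5, 6, 7, 0, 9, 10, 17, 12, 13, 14, 1, 16, 11]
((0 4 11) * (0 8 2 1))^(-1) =(0 1 2 8 11 4)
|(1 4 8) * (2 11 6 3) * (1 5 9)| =|(1 4 8 5 9)(2 11 6 3)| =20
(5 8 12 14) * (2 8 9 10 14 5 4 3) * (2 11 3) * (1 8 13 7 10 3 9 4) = [0, 8, 13, 11, 2, 4, 6, 10, 12, 3, 14, 9, 5, 7, 1] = (1 8 12 5 4 2 13 7 10 14)(3 11 9)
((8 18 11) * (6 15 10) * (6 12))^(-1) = (6 12 10 15)(8 11 18)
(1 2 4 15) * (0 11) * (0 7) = (0 11 7)(1 2 4 15) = [11, 2, 4, 3, 15, 5, 6, 0, 8, 9, 10, 7, 12, 13, 14, 1]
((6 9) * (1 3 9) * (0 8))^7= (0 8)(1 6 9 3)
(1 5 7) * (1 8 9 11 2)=(1 5 7 8 9 11 2)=[0, 5, 1, 3, 4, 7, 6, 8, 9, 11, 10, 2]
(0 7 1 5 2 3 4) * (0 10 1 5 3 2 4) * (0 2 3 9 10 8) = (0 7 5 4 8)(1 9 10)(2 3) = [7, 9, 3, 2, 8, 4, 6, 5, 0, 10, 1]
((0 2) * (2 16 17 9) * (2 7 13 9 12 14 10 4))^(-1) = ((0 16 17 12 14 10 4 2)(7 13 9))^(-1) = (0 2 4 10 14 12 17 16)(7 9 13)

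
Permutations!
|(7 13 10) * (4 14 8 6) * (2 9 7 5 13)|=|(2 9 7)(4 14 8 6)(5 13 10)|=12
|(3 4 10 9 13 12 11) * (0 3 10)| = |(0 3 4)(9 13 12 11 10)| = 15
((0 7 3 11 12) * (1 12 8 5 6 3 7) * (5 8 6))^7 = (0 1 12)(3 11 6)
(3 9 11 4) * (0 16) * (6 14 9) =[16, 1, 2, 6, 3, 5, 14, 7, 8, 11, 10, 4, 12, 13, 9, 15, 0] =(0 16)(3 6 14 9 11 4)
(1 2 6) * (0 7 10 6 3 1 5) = [7, 2, 3, 1, 4, 0, 5, 10, 8, 9, 6] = (0 7 10 6 5)(1 2 3)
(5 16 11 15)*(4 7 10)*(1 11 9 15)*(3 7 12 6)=[0, 11, 2, 7, 12, 16, 3, 10, 8, 15, 4, 1, 6, 13, 14, 5, 9]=(1 11)(3 7 10 4 12 6)(5 16 9 15)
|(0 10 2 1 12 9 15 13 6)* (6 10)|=|(0 6)(1 12 9 15 13 10 2)|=14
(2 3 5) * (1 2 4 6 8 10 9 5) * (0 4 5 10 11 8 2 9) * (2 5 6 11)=(0 4 11 8 2 3 1 9 10)(5 6)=[4, 9, 3, 1, 11, 6, 5, 7, 2, 10, 0, 8]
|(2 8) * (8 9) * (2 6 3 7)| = |(2 9 8 6 3 7)| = 6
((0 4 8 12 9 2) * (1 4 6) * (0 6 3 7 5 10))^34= (0 10 5 7 3)(1 6 2 9 12 8 4)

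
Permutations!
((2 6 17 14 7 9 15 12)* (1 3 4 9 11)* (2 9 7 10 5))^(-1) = (1 11 7 4 3)(2 5 10 14 17 6)(9 12 15)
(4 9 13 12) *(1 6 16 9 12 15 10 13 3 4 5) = (1 6 16 9 3 4 12 5)(10 13 15) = [0, 6, 2, 4, 12, 1, 16, 7, 8, 3, 13, 11, 5, 15, 14, 10, 9]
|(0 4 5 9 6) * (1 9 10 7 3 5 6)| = |(0 4 6)(1 9)(3 5 10 7)| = 12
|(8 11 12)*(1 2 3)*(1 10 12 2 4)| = 6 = |(1 4)(2 3 10 12 8 11)|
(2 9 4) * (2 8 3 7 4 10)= (2 9 10)(3 7 4 8)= [0, 1, 9, 7, 8, 5, 6, 4, 3, 10, 2]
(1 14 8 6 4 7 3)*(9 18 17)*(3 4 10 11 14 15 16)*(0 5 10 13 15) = (0 5 10 11 14 8 6 13 15 16 3 1)(4 7)(9 18 17) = [5, 0, 2, 1, 7, 10, 13, 4, 6, 18, 11, 14, 12, 15, 8, 16, 3, 9, 17]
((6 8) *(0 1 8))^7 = ((0 1 8 6))^7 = (0 6 8 1)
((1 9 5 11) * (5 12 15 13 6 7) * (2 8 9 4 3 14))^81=(1 7 15 8 3 11 6 12 2 4 5 13 9 14)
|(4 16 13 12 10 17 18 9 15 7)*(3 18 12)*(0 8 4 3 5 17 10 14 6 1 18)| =16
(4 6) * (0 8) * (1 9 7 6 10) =(0 8)(1 9 7 6 4 10) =[8, 9, 2, 3, 10, 5, 4, 6, 0, 7, 1]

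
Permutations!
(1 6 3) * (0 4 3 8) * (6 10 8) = (0 4 3 1 10 8) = [4, 10, 2, 1, 3, 5, 6, 7, 0, 9, 8]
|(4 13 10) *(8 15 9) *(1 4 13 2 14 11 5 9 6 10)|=12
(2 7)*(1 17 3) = (1 17 3)(2 7) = [0, 17, 7, 1, 4, 5, 6, 2, 8, 9, 10, 11, 12, 13, 14, 15, 16, 3]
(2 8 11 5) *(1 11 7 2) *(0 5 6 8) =[5, 11, 0, 3, 4, 1, 8, 2, 7, 9, 10, 6] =(0 5 1 11 6 8 7 2)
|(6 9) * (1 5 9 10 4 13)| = 7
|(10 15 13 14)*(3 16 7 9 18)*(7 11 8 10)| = 11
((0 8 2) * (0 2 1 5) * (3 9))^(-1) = ((0 8 1 5)(3 9))^(-1) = (0 5 1 8)(3 9)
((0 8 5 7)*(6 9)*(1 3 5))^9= ((0 8 1 3 5 7)(6 9))^9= (0 3)(1 7)(5 8)(6 9)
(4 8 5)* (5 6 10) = (4 8 6 10 5) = [0, 1, 2, 3, 8, 4, 10, 7, 6, 9, 5]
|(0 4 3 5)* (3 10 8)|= 6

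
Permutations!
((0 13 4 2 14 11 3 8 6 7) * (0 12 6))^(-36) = (0 14)(2 8)(3 4)(11 13) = ((0 13 4 2 14 11 3 8)(6 7 12))^(-36)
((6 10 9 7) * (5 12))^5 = (5 12)(6 10 9 7)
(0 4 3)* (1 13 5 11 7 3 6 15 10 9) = [4, 13, 2, 0, 6, 11, 15, 3, 8, 1, 9, 7, 12, 5, 14, 10] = (0 4 6 15 10 9 1 13 5 11 7 3)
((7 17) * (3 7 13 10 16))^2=(3 17 10)(7 13 16)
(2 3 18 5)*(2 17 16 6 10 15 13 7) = (2 3 18 5 17 16 6 10 15 13 7) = [0, 1, 3, 18, 4, 17, 10, 2, 8, 9, 15, 11, 12, 7, 14, 13, 6, 16, 5]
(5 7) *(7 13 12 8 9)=(5 13 12 8 9 7)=[0, 1, 2, 3, 4, 13, 6, 5, 9, 7, 10, 11, 8, 12]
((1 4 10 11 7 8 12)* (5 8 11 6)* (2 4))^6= ((1 2 4 10 6 5 8 12)(7 11))^6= (1 8 6 4)(2 12 5 10)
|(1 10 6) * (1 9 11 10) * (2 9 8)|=6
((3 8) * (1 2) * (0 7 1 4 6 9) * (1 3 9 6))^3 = (0 8 7 9 3)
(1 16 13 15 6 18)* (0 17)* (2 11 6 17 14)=[14, 16, 11, 3, 4, 5, 18, 7, 8, 9, 10, 6, 12, 15, 2, 17, 13, 0, 1]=(0 14 2 11 6 18 1 16 13 15 17)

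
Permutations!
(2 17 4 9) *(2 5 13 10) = (2 17 4 9 5 13 10) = [0, 1, 17, 3, 9, 13, 6, 7, 8, 5, 2, 11, 12, 10, 14, 15, 16, 4]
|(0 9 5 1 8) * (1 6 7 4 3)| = 9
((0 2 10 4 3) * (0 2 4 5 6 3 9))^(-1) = ((0 4 9)(2 10 5 6 3))^(-1) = (0 9 4)(2 3 6 5 10)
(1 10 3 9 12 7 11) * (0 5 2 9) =(0 5 2 9 12 7 11 1 10 3) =[5, 10, 9, 0, 4, 2, 6, 11, 8, 12, 3, 1, 7]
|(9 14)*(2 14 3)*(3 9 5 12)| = 5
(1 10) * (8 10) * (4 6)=(1 8 10)(4 6)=[0, 8, 2, 3, 6, 5, 4, 7, 10, 9, 1]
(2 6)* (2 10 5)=[0, 1, 6, 3, 4, 2, 10, 7, 8, 9, 5]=(2 6 10 5)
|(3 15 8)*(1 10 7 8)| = |(1 10 7 8 3 15)| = 6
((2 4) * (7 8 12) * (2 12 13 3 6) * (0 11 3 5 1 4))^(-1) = (0 2 6 3 11)(1 5 13 8 7 12 4)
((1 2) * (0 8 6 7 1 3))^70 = (8)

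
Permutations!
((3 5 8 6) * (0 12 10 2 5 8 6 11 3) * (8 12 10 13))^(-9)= ((0 10 2 5 6)(3 12 13 8 11))^(-9)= (0 10 2 5 6)(3 12 13 8 11)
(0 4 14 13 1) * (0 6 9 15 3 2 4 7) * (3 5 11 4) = (0 7)(1 6 9 15 5 11 4 14 13)(2 3) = [7, 6, 3, 2, 14, 11, 9, 0, 8, 15, 10, 4, 12, 1, 13, 5]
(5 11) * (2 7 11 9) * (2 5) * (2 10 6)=(2 7 11 10 6)(5 9)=[0, 1, 7, 3, 4, 9, 2, 11, 8, 5, 6, 10]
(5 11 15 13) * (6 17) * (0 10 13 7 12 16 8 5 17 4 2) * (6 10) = (0 6 4 2)(5 11 15 7 12 16 8)(10 13 17) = [6, 1, 0, 3, 2, 11, 4, 12, 5, 9, 13, 15, 16, 17, 14, 7, 8, 10]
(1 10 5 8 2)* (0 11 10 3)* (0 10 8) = (0 11 8 2 1 3 10 5) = [11, 3, 1, 10, 4, 0, 6, 7, 2, 9, 5, 8]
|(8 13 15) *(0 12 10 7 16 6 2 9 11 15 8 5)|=|(0 12 10 7 16 6 2 9 11 15 5)(8 13)|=22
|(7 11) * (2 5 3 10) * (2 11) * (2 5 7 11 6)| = 6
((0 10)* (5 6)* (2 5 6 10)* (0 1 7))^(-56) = ((0 2 5 10 1 7))^(-56) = (0 1 5)(2 7 10)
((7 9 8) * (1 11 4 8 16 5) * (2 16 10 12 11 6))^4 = (1 5 16 2 6)(4 10 8 12 7 11 9)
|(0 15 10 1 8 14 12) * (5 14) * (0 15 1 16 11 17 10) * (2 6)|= |(0 1 8 5 14 12 15)(2 6)(10 16 11 17)|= 28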